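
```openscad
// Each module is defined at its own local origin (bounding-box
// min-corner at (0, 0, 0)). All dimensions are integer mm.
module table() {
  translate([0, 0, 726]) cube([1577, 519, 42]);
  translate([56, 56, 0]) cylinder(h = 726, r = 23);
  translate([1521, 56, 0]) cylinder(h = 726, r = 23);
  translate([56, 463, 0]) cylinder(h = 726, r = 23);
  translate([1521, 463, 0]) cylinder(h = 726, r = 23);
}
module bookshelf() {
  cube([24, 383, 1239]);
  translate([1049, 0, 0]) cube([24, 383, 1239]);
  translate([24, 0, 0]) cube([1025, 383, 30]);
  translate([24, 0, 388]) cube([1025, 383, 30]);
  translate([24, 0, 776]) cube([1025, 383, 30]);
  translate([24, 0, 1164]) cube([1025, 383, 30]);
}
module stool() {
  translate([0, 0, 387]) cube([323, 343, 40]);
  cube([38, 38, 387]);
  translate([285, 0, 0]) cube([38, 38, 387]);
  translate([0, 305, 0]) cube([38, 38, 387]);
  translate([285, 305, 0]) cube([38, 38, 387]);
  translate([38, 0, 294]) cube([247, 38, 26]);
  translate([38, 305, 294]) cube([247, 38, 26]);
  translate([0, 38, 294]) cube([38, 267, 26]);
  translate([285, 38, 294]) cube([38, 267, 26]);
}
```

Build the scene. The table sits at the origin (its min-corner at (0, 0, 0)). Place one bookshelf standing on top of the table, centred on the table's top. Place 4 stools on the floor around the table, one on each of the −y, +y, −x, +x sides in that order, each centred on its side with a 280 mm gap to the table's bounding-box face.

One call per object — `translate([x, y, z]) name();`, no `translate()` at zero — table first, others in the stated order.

table();
translate([252, 68, 768]) bookshelf();
translate([627, -623, 0]) stool();
translate([627, 799, 0]) stool();
translate([-603, 88, 0]) stool();
translate([1857, 88, 0]) stool();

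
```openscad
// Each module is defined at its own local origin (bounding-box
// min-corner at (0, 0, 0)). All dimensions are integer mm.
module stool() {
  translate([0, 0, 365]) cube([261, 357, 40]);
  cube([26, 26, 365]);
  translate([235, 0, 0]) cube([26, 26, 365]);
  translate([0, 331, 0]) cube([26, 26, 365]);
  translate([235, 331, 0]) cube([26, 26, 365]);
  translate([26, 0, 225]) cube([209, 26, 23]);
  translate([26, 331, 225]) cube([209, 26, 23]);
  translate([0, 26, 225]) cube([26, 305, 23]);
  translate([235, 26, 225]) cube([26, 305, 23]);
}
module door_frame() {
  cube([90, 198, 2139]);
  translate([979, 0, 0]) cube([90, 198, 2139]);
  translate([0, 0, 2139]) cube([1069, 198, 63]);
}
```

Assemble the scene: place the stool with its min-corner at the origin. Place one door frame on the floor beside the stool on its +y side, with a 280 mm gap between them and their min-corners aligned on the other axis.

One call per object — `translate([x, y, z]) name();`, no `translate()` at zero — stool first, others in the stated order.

stool();
translate([0, 637, 0]) door_frame();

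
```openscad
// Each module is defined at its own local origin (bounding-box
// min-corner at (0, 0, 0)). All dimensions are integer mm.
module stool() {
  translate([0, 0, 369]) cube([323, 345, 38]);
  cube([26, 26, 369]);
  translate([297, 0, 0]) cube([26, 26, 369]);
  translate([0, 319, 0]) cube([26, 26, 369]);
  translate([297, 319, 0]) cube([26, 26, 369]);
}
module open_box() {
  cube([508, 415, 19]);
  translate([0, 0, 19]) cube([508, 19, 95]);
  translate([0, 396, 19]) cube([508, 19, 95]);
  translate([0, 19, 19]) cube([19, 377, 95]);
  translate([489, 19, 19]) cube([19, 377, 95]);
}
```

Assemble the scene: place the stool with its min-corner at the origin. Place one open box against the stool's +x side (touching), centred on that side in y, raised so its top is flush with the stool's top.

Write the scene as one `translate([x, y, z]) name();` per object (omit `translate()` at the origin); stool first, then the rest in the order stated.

stool();
translate([323, -35, 293]) open_box();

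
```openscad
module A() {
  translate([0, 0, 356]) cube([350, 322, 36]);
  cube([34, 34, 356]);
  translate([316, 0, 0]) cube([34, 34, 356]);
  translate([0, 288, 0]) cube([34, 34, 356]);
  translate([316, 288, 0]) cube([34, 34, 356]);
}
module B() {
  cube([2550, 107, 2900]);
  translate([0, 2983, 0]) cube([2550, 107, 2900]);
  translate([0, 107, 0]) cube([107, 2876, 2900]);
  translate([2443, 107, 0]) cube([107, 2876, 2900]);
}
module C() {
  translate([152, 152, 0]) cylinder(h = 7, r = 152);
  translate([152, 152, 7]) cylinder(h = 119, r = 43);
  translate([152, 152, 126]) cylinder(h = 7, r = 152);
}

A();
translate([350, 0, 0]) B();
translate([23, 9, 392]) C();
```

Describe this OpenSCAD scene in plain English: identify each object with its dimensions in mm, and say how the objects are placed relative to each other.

A is a four-legged stool. The seat is 350×322 mm, 36 mm thick, top at z = 392 mm. It stands on four square legs, each 34×34 mm in cross-section, from z = 0 to the seat underside, each flush with a corner of the seat.

B is a box-shaped house frame (walls only): outside footprint 2550×3090 mm, wall height 2900 mm, wall thickness 107 mm. The two y-facing walls run the full x-width; the two x-facing walls fit between the inner faces of the y-facing walls.

C is a spool: two coaxial disc flanges of radius 152 mm and thickness 7 mm, joined by a core cylinder of radius 43 mm and height 119 mm. The lower flange rests on z = 0 and the three cylinders share a vertical axis.

The house frame is against the stool's +x side, with their −y faces flush. The spool is on top of the stool, centred.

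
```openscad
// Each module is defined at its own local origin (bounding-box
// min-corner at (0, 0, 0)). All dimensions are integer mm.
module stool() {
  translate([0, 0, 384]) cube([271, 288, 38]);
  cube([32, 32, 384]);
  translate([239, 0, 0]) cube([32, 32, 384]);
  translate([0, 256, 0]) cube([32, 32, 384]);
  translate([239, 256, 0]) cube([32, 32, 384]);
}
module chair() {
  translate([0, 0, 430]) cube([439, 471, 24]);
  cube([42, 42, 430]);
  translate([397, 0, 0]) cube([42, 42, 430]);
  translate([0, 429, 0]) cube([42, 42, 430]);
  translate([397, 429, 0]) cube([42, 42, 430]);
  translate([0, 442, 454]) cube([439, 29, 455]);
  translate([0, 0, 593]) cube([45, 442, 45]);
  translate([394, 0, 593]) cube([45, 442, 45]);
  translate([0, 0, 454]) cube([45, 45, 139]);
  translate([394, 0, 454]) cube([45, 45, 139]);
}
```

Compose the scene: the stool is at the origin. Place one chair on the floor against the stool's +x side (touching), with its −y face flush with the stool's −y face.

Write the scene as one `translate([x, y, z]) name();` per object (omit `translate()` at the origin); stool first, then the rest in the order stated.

stool();
translate([271, 0, 0]) chair();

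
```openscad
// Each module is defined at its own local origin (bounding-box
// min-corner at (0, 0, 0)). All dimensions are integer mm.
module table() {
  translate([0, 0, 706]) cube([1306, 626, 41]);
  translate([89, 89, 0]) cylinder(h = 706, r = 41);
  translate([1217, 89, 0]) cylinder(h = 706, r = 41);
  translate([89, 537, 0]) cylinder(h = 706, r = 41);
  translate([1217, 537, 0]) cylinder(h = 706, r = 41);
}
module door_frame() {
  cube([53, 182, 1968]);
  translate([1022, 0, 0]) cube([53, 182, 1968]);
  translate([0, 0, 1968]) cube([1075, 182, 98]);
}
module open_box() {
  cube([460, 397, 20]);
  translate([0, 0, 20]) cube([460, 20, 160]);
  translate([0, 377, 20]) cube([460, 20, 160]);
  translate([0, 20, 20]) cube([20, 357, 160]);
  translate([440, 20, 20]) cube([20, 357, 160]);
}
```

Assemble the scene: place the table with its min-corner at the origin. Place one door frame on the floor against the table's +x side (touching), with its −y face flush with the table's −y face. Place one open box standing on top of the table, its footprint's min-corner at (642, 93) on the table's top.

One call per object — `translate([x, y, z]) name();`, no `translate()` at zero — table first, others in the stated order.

table();
translate([1306, 0, 0]) door_frame();
translate([642, 93, 747]) open_box();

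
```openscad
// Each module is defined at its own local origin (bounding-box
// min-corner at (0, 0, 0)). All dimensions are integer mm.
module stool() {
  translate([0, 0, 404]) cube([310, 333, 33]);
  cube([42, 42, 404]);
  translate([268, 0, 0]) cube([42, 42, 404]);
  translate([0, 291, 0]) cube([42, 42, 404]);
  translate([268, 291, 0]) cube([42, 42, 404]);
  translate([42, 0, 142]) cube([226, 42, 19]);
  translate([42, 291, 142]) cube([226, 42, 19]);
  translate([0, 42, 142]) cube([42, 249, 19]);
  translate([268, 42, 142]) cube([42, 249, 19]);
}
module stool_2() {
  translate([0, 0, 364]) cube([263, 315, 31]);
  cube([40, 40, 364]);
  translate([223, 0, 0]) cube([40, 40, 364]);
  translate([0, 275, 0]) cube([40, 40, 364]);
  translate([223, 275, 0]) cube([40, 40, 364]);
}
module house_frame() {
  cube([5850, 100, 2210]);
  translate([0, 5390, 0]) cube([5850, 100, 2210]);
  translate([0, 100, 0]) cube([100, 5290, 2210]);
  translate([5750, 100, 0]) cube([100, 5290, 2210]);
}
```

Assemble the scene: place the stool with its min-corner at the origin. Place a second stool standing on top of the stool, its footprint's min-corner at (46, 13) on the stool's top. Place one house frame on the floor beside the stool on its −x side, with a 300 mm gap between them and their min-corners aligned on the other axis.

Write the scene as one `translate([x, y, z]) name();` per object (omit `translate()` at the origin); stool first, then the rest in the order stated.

stool();
translate([46, 13, 437]) stool_2();
translate([-6150, 0, 0]) house_frame();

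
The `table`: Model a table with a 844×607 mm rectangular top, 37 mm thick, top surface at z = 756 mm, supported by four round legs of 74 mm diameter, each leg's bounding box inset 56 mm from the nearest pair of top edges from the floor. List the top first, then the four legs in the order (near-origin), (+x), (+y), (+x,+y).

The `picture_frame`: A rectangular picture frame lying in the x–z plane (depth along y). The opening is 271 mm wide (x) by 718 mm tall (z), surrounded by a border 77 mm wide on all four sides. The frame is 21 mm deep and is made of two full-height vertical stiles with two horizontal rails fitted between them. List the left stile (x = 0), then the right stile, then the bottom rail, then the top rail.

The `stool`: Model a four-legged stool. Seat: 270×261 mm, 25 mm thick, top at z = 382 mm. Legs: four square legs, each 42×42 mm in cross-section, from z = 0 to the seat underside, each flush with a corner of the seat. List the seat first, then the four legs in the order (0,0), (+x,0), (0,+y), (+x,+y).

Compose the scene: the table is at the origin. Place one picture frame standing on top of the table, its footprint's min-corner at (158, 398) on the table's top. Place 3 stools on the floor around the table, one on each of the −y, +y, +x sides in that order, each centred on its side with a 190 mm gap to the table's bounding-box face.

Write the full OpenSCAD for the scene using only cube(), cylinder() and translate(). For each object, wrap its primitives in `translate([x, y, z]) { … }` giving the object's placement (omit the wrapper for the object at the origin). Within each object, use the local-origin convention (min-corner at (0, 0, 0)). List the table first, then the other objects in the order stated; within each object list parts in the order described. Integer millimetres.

translate([0, 0, 719]) cube([844, 607, 37]);
translate([93, 93, 0]) cylinder(h = 719, r = 37);
translate([751, 93, 0]) cylinder(h = 719, r = 37);
translate([93, 514, 0]) cylinder(h = 719, r = 37);
translate([751, 514, 0]) cylinder(h = 719, r = 37);
translate([158, 398, 756]) {
  cube([77, 21, 872]);
  translate([348, 0, 0]) cube([77, 21, 872]);
  translate([77, 0, 0]) cube([271, 21, 77]);
  translate([77, 0, 795]) cube([271, 21, 77]);
}
translate([287, -451, 0]) {
  translate([0, 0, 357]) cube([270, 261, 25]);
  cube([42, 42, 357]);
  translate([228, 0, 0]) cube([42, 42, 357]);
  translate([0, 219, 0]) cube([42, 42, 357]);
  translate([228, 219, 0]) cube([42, 42, 357]);
}
translate([287, 797, 0]) {
  translate([0, 0, 357]) cube([270, 261, 25]);
  cube([42, 42, 357]);
  translate([228, 0, 0]) cube([42, 42, 357]);
  translate([0, 219, 0]) cube([42, 42, 357]);
  translate([228, 219, 0]) cube([42, 42, 357]);
}
translate([1034, 173, 0]) {
  translate([0, 0, 357]) cube([270, 261, 25]);
  cube([42, 42, 357]);
  translate([228, 0, 0]) cube([42, 42, 357]);
  translate([0, 219, 0]) cube([42, 42, 357]);
  translate([228, 219, 0]) cube([42, 42, 357]);
}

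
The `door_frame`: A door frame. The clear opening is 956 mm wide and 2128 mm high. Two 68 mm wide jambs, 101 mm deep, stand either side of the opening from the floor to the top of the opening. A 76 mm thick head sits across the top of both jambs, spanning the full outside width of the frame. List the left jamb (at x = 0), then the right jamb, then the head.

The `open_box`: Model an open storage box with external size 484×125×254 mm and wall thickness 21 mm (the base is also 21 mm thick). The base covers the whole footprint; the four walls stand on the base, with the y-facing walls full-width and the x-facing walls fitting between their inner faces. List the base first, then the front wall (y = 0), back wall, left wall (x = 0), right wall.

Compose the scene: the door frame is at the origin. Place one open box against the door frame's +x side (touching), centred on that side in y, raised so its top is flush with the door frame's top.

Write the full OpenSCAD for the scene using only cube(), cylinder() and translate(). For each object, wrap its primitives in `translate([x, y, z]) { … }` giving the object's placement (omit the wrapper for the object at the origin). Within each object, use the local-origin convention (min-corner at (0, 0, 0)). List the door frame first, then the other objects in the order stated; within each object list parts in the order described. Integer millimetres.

cube([68, 101, 2128]);
translate([1024, 0, 0]) cube([68, 101, 2128]);
translate([0, 0, 2128]) cube([1092, 101, 76]);
translate([1092, -12, 1950]) {
  cube([484, 125, 21]);
  translate([0, 0, 21]) cube([484, 21, 233]);
  translate([0, 104, 21]) cube([484, 21, 233]);
  translate([0, 21, 21]) cube([21, 83, 233]);
  translate([463, 21, 21]) cube([21, 83, 233]);
}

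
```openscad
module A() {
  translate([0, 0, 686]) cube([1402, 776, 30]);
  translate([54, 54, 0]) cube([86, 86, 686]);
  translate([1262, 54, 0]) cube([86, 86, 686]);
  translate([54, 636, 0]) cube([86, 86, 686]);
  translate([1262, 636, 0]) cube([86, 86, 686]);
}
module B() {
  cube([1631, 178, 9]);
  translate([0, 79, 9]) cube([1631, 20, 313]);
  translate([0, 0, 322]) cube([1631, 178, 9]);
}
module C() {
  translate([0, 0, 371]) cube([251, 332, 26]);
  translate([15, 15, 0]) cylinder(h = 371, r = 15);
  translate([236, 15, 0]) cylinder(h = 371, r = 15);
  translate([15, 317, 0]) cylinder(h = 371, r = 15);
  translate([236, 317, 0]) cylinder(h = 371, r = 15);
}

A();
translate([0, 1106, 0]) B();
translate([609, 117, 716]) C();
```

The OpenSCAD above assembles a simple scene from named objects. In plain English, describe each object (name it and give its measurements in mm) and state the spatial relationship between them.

A is a table: top 1402 mm (x) × 776 mm (y), 30 mm thick, upper face at z = 716 mm, on four 86×86 mm square legs, each inset 54 mm from the nearest pair of top edges, running from z = 0 to the bottom of the top.

B is an I-beam lying along x, 1631 mm long. Overall section height 331 mm. Two flanges 178 mm wide (y) and 9 mm thick, one on the floor and one at the top; a web 20 mm thick runs between them, centred on the flange width.

C is a four-legged stool. The seat is a 251×332×26 mm slab whose top surface is at z = 397 mm; four round legs, each 30 mm in diameter, run from the floor (z = 0) to the underside of the seat, each leg's axis is inset half a diameter from the nearest pair of seat edges (so the leg's bounding box is flush with the corner).

The I-beam is on the floor beside the table on its +y side. The stool is on top of the table.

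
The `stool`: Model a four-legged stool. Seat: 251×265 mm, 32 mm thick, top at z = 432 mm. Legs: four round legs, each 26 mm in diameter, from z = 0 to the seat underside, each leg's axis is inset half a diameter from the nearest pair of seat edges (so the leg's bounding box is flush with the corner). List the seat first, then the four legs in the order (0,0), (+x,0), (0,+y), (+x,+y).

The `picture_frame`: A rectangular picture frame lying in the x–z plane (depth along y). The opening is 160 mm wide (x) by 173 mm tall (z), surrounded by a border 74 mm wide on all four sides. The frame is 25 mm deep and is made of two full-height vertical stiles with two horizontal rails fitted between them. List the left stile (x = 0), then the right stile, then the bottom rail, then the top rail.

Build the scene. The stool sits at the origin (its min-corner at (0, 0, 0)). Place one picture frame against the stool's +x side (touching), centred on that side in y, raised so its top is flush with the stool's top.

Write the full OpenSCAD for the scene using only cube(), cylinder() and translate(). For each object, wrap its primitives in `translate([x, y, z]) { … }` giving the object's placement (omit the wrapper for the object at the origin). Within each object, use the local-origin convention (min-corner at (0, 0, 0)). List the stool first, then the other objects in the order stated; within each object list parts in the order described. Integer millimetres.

translate([0, 0, 400]) cube([251, 265, 32]);
translate([13, 13, 0]) cylinder(h = 400, r = 13);
translate([238, 13, 0]) cylinder(h = 400, r = 13);
translate([13, 252, 0]) cylinder(h = 400, r = 13);
translate([238, 252, 0]) cylinder(h = 400, r = 13);
translate([251, 120, 111]) {
  cube([74, 25, 321]);
  translate([234, 0, 0]) cube([74, 25, 321]);
  translate([74, 0, 0]) cube([160, 25, 74]);
  translate([74, 0, 247]) cube([160, 25, 74]);
}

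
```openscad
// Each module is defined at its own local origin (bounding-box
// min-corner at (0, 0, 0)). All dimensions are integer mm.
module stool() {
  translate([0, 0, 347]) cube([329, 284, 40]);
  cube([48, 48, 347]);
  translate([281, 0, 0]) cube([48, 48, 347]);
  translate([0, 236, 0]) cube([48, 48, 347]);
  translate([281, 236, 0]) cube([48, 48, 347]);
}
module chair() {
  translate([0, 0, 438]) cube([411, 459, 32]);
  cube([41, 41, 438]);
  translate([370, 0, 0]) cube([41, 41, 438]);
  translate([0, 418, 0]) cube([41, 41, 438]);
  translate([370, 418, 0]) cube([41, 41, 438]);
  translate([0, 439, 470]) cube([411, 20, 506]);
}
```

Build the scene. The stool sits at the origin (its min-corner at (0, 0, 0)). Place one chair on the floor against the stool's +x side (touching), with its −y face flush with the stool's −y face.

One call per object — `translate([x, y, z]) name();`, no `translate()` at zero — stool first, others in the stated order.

stool();
translate([329, 0, 0]) chair();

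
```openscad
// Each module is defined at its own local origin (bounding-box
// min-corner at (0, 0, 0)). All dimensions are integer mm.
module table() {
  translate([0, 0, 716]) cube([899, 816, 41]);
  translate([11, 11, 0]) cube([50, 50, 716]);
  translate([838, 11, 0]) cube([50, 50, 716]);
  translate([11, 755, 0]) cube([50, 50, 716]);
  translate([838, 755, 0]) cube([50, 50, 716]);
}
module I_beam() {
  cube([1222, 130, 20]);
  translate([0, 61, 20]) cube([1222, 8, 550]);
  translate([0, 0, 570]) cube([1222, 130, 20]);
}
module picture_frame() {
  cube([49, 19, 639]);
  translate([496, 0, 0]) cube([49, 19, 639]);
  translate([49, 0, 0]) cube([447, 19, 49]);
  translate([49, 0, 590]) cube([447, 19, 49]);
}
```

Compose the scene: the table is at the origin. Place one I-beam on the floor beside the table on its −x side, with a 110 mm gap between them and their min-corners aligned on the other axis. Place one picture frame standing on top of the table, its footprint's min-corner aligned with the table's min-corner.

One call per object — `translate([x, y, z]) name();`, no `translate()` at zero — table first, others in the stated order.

table();
translate([-1332, 0, 0]) I_beam();
translate([0, 0, 757]) picture_frame();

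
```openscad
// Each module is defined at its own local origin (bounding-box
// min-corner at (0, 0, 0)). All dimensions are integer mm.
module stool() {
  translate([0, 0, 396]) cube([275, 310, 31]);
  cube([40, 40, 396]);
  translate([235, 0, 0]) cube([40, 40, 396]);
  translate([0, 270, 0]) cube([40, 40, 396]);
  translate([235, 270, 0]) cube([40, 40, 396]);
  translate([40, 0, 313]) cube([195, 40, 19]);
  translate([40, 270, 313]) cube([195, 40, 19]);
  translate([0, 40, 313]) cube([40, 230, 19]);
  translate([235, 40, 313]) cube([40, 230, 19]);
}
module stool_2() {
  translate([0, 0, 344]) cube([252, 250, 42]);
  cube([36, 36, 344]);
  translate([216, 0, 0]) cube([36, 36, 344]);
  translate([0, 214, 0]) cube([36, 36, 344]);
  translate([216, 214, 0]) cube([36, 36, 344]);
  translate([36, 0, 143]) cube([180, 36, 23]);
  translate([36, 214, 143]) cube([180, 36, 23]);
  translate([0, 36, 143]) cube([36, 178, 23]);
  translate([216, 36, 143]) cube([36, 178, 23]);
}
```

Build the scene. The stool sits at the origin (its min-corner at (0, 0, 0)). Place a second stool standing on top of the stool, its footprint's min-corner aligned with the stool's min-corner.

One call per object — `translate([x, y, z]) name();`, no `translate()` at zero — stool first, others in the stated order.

stool();
translate([0, 0, 427]) stool_2();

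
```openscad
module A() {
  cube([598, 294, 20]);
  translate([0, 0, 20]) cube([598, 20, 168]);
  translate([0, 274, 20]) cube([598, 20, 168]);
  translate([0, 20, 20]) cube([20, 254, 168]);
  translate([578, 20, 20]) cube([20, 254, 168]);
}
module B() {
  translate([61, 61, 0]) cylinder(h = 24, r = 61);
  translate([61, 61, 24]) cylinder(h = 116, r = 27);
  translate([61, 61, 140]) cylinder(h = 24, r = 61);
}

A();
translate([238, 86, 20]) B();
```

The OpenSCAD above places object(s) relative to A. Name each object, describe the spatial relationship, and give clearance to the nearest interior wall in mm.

Clearances: x = 218, y = 66; minimum 66 mm.

A is an open box. B is a spool. The spool sits inside the open box, centred. The clearance to the nearest interior wall is 66 mm.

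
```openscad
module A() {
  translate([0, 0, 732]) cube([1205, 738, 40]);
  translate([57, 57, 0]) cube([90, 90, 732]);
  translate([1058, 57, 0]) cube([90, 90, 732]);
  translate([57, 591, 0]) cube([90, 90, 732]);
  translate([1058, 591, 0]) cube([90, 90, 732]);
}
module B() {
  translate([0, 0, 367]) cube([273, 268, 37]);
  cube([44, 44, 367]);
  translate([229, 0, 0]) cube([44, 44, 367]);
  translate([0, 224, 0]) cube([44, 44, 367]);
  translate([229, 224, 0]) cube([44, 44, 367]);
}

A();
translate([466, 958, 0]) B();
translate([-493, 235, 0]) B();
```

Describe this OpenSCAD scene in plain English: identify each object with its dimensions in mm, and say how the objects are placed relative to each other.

A is a table: top 1205 mm (x) × 738 mm (y), 40 mm thick, upper face at z = 772 mm, on four 90×90 mm square legs, each inset 57 mm from the nearest pair of top edges, running from z = 0 to the bottom of the top.

B is a simple wooden stool: a rectangular seat 273 mm (x) by 268 mm (y), 37 mm thick, top face at z = 404 mm, on four square legs, each 44×44 mm in cross-section. The legs rest on z = 0, each flush with a corner of the seat.

Two stools sit around the table at the +y, −x sides.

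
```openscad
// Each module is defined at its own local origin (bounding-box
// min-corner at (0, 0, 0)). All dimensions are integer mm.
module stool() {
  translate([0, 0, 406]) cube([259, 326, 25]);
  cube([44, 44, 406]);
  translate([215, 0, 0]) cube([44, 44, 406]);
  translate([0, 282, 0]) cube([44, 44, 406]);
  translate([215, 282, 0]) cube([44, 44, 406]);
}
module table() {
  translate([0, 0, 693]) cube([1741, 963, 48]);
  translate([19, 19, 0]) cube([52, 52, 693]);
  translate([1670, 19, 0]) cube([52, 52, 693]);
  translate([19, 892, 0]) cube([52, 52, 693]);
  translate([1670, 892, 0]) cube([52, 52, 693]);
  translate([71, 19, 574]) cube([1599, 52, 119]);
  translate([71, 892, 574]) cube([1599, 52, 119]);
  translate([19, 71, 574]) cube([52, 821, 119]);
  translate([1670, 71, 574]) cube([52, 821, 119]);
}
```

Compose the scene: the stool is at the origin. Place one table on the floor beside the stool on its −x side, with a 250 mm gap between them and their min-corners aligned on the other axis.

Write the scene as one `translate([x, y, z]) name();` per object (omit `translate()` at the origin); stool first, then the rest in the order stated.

stool();
translate([-1991, 0, 0]) table();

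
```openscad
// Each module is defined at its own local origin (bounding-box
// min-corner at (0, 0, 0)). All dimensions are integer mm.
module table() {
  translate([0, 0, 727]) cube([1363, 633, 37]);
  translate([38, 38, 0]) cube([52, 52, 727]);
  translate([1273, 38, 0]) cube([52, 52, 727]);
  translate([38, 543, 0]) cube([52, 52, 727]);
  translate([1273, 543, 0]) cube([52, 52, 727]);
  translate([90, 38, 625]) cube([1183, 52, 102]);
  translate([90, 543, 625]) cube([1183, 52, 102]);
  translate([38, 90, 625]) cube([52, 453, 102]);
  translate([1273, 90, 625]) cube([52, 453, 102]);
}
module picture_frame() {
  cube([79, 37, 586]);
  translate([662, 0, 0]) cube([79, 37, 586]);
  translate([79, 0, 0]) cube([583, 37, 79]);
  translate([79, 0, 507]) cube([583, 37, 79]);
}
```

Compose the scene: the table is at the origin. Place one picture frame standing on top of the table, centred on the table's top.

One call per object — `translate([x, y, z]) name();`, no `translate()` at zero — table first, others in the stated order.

table();
translate([311, 298, 764]) picture_frame();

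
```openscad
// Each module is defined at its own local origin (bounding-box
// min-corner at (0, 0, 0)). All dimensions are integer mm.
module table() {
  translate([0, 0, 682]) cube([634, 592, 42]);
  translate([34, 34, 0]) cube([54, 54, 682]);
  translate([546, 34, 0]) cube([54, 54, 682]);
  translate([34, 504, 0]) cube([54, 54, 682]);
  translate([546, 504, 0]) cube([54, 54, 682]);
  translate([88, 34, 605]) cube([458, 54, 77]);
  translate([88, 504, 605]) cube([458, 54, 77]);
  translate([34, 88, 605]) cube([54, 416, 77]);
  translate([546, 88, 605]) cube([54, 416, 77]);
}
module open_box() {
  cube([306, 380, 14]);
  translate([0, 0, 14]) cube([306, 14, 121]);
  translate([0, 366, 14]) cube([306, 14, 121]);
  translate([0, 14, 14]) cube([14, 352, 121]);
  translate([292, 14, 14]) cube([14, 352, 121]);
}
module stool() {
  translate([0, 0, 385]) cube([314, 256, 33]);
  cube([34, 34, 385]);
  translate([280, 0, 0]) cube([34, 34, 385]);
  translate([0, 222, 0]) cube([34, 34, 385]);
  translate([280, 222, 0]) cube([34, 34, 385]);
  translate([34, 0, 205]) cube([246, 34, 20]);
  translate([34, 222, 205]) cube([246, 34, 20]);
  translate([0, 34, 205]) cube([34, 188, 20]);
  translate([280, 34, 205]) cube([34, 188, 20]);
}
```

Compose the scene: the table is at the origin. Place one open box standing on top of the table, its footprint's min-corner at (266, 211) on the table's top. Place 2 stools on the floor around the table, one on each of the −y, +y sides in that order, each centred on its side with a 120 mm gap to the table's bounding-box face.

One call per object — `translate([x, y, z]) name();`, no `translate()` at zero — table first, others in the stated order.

table();
translate([266, 211, 724]) open_box();
translate([160, -376, 0]) stool();
translate([160, 712, 0]) stool();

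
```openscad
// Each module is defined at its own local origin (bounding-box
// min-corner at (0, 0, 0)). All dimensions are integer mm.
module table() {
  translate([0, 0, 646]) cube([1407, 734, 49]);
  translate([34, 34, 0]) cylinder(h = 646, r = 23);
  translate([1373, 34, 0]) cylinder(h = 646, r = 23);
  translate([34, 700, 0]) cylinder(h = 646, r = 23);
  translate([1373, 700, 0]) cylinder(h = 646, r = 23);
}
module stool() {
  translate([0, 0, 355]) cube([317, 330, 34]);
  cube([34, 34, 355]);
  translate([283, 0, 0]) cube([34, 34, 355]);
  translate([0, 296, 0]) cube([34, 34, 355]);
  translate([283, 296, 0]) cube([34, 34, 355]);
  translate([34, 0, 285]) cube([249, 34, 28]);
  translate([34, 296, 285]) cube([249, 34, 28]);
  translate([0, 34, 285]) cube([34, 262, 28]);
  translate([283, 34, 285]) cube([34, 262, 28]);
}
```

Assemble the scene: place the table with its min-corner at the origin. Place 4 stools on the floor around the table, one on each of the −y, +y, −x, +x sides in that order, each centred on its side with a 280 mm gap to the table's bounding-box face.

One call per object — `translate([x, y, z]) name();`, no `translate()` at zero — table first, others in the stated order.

table();
translate([545, -610, 0]) stool();
translate([545, 1014, 0]) stool();
translate([-597, 202, 0]) stool();
translate([1687, 202, 0]) stool();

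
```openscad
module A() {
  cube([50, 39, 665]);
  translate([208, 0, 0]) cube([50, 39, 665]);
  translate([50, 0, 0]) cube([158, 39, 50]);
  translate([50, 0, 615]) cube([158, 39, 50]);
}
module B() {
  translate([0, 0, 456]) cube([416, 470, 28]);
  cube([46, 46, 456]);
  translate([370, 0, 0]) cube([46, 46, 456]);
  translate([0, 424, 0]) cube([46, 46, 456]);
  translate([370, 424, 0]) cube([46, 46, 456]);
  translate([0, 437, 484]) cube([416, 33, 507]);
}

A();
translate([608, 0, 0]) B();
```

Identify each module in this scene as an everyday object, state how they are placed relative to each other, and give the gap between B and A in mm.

A is a picture frame. B is a chair. The chair is on the floor beside the picture frame on its +x side. The gap between the chair and the picture frame is 350 mm.

The chair's nearest face is 350 mm from the picture frame's +x face.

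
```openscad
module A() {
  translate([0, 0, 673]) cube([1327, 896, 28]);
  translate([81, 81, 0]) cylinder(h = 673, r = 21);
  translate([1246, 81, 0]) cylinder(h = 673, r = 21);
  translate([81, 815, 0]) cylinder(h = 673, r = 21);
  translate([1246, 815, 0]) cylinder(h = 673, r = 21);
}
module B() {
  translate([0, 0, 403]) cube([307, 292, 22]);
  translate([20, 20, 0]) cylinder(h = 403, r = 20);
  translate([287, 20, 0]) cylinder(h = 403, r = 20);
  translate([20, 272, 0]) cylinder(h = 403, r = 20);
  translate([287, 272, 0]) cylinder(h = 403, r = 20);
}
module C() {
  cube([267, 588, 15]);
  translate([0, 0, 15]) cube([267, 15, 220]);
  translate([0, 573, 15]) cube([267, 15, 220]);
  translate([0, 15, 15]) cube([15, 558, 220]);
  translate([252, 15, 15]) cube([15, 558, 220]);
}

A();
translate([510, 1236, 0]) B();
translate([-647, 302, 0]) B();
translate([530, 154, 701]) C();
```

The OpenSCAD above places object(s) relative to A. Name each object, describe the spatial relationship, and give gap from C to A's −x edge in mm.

The open box's min-x is at 530; the table's min-x is 0; gap = 530 mm.

A is a table. B is a stool. C is an open box. Two stools sit around the table at the +y, −x sides. The open box is on top of the table, centred. The gap from the open box to the table's −x edge is 530 mm.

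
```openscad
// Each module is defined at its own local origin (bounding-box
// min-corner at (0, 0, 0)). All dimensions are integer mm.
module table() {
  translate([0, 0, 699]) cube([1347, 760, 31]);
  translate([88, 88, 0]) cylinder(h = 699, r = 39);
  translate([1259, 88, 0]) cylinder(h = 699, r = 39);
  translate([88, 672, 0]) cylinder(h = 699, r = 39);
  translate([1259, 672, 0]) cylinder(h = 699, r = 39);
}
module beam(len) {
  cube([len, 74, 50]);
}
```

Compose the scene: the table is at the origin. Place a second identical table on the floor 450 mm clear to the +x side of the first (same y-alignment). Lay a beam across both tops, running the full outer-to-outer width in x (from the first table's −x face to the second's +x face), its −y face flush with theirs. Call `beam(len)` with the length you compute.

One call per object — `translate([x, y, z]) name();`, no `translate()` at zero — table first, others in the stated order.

table();
translate([1797, 0, 0]) table();
translate([0, 0, 730]) beam(3144);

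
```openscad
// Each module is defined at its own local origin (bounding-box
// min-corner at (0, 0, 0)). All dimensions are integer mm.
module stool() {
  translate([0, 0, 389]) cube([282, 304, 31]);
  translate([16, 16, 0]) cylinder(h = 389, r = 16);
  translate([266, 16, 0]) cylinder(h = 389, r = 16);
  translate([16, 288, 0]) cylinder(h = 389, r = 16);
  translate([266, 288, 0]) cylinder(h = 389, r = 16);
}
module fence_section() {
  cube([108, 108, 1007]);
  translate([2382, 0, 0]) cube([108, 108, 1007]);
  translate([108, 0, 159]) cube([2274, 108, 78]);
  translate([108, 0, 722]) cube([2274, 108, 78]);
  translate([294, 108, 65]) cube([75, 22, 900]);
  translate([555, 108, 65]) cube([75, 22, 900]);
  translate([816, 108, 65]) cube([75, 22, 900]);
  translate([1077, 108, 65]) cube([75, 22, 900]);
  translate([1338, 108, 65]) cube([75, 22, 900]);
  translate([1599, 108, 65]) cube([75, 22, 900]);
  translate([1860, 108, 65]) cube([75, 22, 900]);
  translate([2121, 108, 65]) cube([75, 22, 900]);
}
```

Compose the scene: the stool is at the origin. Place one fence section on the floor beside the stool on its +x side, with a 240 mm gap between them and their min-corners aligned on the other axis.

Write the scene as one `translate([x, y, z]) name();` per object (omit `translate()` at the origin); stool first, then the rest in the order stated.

stool();
translate([522, 0, 0]) fence_section();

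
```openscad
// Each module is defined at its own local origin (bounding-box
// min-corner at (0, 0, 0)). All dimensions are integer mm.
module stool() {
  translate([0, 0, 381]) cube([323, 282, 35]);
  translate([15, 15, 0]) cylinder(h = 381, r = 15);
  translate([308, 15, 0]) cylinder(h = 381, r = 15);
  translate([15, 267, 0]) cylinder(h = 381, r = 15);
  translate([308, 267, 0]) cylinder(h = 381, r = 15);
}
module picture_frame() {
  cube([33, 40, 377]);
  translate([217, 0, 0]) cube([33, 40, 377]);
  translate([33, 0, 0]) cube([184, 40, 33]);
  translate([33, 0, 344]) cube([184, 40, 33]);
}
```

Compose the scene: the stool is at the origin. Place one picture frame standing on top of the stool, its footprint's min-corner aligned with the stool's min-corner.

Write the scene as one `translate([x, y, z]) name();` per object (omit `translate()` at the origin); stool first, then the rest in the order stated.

stool();
translate([0, 0, 416]) picture_frame();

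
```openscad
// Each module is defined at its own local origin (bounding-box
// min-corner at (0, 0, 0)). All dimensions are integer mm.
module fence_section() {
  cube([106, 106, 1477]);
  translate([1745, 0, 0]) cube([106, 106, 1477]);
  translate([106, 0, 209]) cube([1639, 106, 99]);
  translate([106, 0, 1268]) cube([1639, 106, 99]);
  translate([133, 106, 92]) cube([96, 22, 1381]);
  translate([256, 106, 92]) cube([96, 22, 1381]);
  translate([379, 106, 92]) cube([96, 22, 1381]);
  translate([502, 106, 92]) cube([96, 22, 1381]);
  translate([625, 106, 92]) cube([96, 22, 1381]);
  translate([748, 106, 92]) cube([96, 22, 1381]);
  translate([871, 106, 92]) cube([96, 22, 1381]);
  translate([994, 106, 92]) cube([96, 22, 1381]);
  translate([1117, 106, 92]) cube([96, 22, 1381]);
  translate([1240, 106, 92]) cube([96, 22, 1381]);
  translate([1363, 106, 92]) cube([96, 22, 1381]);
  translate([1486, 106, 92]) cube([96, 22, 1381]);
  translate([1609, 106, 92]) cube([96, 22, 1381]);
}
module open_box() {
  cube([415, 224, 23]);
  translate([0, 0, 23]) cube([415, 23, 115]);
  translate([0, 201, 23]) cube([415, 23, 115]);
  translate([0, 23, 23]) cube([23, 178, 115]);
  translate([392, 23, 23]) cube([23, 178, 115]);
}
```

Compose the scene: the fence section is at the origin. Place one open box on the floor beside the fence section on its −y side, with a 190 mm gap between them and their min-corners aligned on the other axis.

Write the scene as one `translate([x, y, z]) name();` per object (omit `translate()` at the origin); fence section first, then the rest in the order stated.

fence_section();
translate([0, -414, 0]) open_box();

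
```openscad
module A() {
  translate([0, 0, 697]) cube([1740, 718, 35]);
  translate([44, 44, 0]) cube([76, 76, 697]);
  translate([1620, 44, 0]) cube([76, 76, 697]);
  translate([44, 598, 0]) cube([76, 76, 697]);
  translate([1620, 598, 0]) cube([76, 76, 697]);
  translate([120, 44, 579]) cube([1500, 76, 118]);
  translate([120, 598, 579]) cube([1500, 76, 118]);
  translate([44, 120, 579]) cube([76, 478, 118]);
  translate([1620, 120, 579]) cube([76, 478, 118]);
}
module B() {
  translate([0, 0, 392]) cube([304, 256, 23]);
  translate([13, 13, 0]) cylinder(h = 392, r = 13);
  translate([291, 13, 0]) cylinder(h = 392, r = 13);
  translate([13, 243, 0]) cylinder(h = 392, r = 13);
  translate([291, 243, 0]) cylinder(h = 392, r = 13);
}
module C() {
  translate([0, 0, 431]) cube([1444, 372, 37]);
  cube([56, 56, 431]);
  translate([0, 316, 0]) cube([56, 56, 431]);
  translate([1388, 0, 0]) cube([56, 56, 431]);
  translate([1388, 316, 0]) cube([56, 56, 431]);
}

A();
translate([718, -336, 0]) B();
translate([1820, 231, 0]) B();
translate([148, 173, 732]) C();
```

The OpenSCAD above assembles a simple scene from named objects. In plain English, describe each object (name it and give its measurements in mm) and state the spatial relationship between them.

A is a rectangular dining table. The top is 1740×718×35 mm with its upper surface at z = 732 mm. It stands on four 76×76 mm square legs, each inset 44 mm from the nearest pair of top edges, running from the floor to the underside of the top. Four apron rails, 76 mm thick and 118 mm tall, run between adjacent legs with their top edges flush with the underside of the top and their outer faces flush with the legs' outer faces.

B is a simple wooden stool: a rectangular seat 304 mm (x) by 256 mm (y), 23 mm thick, top face at z = 415 mm, on four round legs, each 26 mm in diameter. The legs rest on z = 0, each leg's axis is inset half a diameter from the nearest pair of seat edges (so the leg's bounding box is flush with the corner).

C is a bench: a 1444×372 mm seat slab, 37 mm thick, top at z = 468 mm, on four 56×56 mm square legs flush with the seat corners and standing on z = 0.

Two stools sit around the table at the −y, +x sides. The bench is on top of the table, centred.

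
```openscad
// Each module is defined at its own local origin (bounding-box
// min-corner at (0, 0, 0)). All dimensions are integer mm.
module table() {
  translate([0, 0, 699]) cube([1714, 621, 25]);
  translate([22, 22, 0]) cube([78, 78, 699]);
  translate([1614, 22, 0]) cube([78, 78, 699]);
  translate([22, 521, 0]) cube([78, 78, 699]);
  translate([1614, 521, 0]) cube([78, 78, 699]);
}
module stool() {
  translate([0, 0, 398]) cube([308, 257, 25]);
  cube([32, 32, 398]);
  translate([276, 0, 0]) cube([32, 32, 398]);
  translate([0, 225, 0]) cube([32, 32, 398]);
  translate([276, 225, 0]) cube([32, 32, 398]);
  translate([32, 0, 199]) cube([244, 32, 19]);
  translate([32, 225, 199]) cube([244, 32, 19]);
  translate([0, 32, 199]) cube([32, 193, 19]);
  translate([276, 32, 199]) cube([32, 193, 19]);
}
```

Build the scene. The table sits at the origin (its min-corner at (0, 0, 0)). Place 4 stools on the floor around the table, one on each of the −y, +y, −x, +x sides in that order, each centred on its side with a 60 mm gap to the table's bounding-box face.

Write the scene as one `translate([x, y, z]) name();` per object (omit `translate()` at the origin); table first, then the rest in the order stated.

table();
translate([703, -317, 0]) stool();
translate([703, 681, 0]) stool();
translate([-368, 182, 0]) stool();
translate([1774, 182, 0]) stool();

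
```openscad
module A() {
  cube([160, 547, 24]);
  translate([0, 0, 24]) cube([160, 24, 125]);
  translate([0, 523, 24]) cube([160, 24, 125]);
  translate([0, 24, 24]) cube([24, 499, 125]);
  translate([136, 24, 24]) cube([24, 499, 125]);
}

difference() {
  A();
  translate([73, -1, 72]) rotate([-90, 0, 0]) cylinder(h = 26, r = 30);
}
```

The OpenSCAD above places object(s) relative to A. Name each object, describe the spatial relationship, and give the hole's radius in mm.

The subtracted cylinder has r = 30 mm.

A is an open box. The open box has a circular hole through its front wall. The hole's radius is 30 mm.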